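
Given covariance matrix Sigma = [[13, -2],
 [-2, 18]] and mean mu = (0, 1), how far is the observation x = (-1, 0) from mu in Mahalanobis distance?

Step 1 — centre the observation: (x - mu) = (-1, -1).

Step 2 — invert Sigma. det(Sigma) = 13·18 - (-2)² = 230.
  Sigma^{-1} = (1/det) · [[d, -b], [-b, a]] = [[0.0783, 0.0087],
 [0.0087, 0.0565]].

Step 3 — form the quadratic (x - mu)^T · Sigma^{-1} · (x - mu):
  Sigma^{-1} · (x - mu) = (-0.087, -0.0652).
  (x - mu)^T · [Sigma^{-1} · (x - mu)] = (-1)·(-0.087) + (-1)·(-0.0652) = 0.1522.

Step 4 — take square root: d = √(0.1522) ≈ 0.3901.

d(x, mu) = √(0.1522) ≈ 0.3901


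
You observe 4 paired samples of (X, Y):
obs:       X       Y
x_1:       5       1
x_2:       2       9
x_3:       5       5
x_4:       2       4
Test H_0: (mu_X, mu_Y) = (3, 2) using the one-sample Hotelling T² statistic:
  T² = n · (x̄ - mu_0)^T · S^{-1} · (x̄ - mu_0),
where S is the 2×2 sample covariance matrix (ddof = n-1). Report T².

Step 1 — sample mean vector:
  mean(X) = (5 + 2 + 5 + 2) / 4 = 14/4 = 3.5
  mean(Y) = (1 + 9 + 5 + 4) / 4 = 19/4 = 4.75
  x̄ = (3.5, 4.75),  deviation x̄ - mu_0 = (3.5, 4.75) - (3, 2) = (0.5, 2.75).

Step 2 — sample covariance matrix, S[i,j] = (1/(n-1)) · Σ_k (x_{k,i} - mean_i) · (x_{k,j} - mean_j), divisor n-1 = 3:
  S[X,X] = ((1.5)·(1.5) + (-1.5)·(-1.5) + (1.5)·(1.5) + (-1.5)·(-1.5)) / 3 = 9/3 = 3
  S[X,Y] = ((1.5)·(-3.75) + (-1.5)·(4.25) + (1.5)·(0.25) + (-1.5)·(-0.75)) / 3 = -10.5/3 = -3.5
  S[Y,Y] = ((-3.75)·(-3.75) + (4.25)·(4.25) + (0.25)·(0.25) + (-0.75)·(-0.75)) / 3 = 32.75/3 = 10.9167
  S = [[3, -3.5],
 [-3.5, 10.9167]].

Step 3 — invert S. det(S) = 3·10.9167 - (-3.5)² = 20.5.
  S^{-1} = (1/det) · [[d, -b], [-b, a]] = [[0.5325, 0.1707],
 [0.1707, 0.1463]].

Step 4 — quadratic form (x̄ - mu_0)^T · S^{-1} · (x̄ - mu_0):
  S^{-1} · (x̄ - mu_0) = (0.7358, 0.4878),
  (x̄ - mu_0)^T · [...] = (0.5)·(0.7358) + (2.75)·(0.4878) = 1.7093.

Step 5 — scale by n: T² = 4 · 1.7093 = 6.8374.

T² ≈ 6.8374


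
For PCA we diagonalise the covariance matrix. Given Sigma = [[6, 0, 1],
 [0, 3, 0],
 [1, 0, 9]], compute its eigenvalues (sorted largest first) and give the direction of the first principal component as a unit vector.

Step 1 — characteristic polynomial p(λ) = det(λI - Sigma) = λ³ - tr·λ² + c_1·λ - det, where tr = trace, c_1 = sum of the principal 2×2 minors, det = det(Sigma):
  tr = 6 + 3 + 9 = 18,
  c_1 = (6·3 - (0)²) + (6·9 - (1)²) + (3·9 - (0)²) = 18 + 53 + 27 = 98,
  det = 6·(3·9 - (0)²) - (0)·((0)·9 - (0)·(1)) + (1)·((0)·(0) - 3·(1)) = 6·(27) - (0)·(0) + (1)·(-3) = 159.
  So p(λ) = λ³ - 18λ² + 98λ - 159.
Step 2 — look for an integer root (rational root theorem: any rational root is an integer divisor of 159). Testing λ = 3:
  p(3) = 27 - 162 + 294 - 159 = 0  ✓
  Dividing out (λ - 3): p(λ) = (λ - 3)(λ² - 15λ + 53).
Step 3 — remaining eigenvalues from the quadratic λ² - 15λ + 53 = 0:
  Δ = 15² - 4·53 = 225 - 212 = 13,  λ = (15 ± √13)/2 = (15 ± 3.6056)/2 ≈ 9.3028 or 5.6972.
  Sorted: λ_1 = 9.3028,  λ_2 = 5.6972,  λ_3 = 3  (check: sum = 18 = tr ✓).

Step 4 — unit eigenvector for λ_1 ≈ 9.3028: v spans the null space of (Sigma - λ_1 I), whose rows are
  r_1 = (-3.3028, 0, 1),  r_2 = (0, -6.3028, 0),  r_3 = (1, 0, -0.3028).
  v is orthogonal to every row, so take v ∝ r_1 × r_2 = ((0)·(0) - (1)·(-6.3028), (1)·(0) - (-3.3028)·(0), (-3.3028)·(-6.3028) - (0)·(0)) ≈ (6.3028, 0, 20.8167).
  Let u = (6.3028, 0, 20.8167).
  ||u|| = √((6.3028)² + (0)² + (20.8167)²) = √(473.0581) ≈ 21.7499,  v_1 = u/||u|| ≈ (0.2898, 0, 0.9571) (||v_1|| = 1).

λ_1 = 9.3028,  λ_2 = 5.6972,  λ_3 = 3;  v_1 ≈ (0.2898, 0, 0.9571)


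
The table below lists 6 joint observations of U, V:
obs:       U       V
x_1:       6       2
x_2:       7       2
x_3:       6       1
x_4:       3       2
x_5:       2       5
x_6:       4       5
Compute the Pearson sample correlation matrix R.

Step 1 — column means:
  mean(U) = (6 + 7 + 6 + 3 + 2 + 4) / 6 = 28/6 = 4.6667
  mean(V) = (2 + 2 + 1 + 2 + 5 + 5) / 6 = 17/6 = 2.8333

Step 2 — sample variances and covariances s[i,j] = (1/(n-1)) · Σ_k (x_{k,i} - mean_i) · (x_{k,j} - mean_j), with n-1 = 5:
  s[U,U] = ((1.3333)·(1.3333) + (2.3333)·(2.3333) + (1.3333)·(1.3333) + (-1.6667)·(-1.6667) + (-2.6667)·(-2.6667) + (-0.6667)·(-0.6667)) / 5 = 19.3333/5 = 3.8667
  s[U,V] = ((1.3333)·(-0.8333) + (2.3333)·(-0.8333) + (1.3333)·(-1.8333) + (-1.6667)·(-0.8333) + (-2.6667)·(2.1667) + (-0.6667)·(2.1667)) / 5 = -11.3333/5 = -2.2667
  s[V,V] = ((-0.8333)·(-0.8333) + (-0.8333)·(-0.8333) + (-1.8333)·(-1.8333) + (-0.8333)·(-0.8333) + (2.1667)·(2.1667) + (2.1667)·(2.1667)) / 5 = 14.8333/5 = 2.9667
  Sample standard deviations s_i = √(s[i,i]):
  s(U) = √(3.8667) = 1.9664
  s(V) = √(2.9667) = 1.7224

Step 3 — r_{ij} = s_{ij} / (s_i · s_j):
  r[U,U] = 1 (diagonal).
  r[U,V] = -2.2667 / (1.9664 · 1.7224) = -2.2667 / 3.3869 = -0.6692
  r[V,V] = 1 (diagonal).

R is symmetric with unit diagonal. Assembling:

R = [[1, -0.6692],
 [-0.6692, 1]]


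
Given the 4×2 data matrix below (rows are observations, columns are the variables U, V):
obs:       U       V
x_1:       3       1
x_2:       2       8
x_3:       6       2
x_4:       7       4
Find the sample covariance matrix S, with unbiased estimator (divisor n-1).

Step 1 — column means:
  mean(U) = (3 + 2 + 6 + 7) / 4 = 18/4 = 4.5
  mean(V) = (1 + 8 + 2 + 4) / 4 = 15/4 = 3.75

Step 2 — sample covariance S[i,j] = (1/(n-1)) · Σ_k (x_{k,i} - mean_i) · (x_{k,j} - mean_j), with n-1 = 3.
  S[U,U] = ((-1.5)·(-1.5) + (-2.5)·(-2.5) + (1.5)·(1.5) + (2.5)·(2.5)) / 3 = 17/3 = 5.6667
  S[U,V] = ((-1.5)·(-2.75) + (-2.5)·(4.25) + (1.5)·(-1.75) + (2.5)·(0.25)) / 3 = -8.5/3 = -2.8333
  S[V,V] = ((-2.75)·(-2.75) + (4.25)·(4.25) + (-1.75)·(-1.75) + (0.25)·(0.25)) / 3 = 28.75/3 = 9.5833

S is symmetric (S[j,i] = S[i,j]). Assembling:

S = [[5.6667, -2.8333],
 [-2.8333, 9.5833]]


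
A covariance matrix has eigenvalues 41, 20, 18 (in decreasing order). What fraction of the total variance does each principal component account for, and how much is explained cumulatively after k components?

Step 1 — total variance = trace(Sigma) = Σ λ_i = 41 + 20 + 18 = 79.

Step 2 — fraction explained by component i = λ_i / Σ λ:
  PC1: 41/79 = 0.519
  PC2: 20/79 = 0.2532
  PC3: 18/79 = 0.2278

Step 3 — cumulative fraction after k components = (λ_1 + ... + λ_k) / Σ λ:
  k = 1: 41/79 = 0.519
  k = 2: (41 + 20)/79 = 61/79 = 0.7722
  k = 3: (41 + 20 + 18)/79 = 79/79 = 1

Summary (fraction, with percent):

explained: PC1 0.519 (51.9%), PC2 0.2532 (25.32%), PC3 0.2278 (22.78%);  cumulative: 0.519, 0.7722, 1


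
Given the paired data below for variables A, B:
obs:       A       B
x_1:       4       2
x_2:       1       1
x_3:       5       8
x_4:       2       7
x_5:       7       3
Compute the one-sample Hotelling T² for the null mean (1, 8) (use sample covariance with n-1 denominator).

Step 1 — sample mean vector:
  mean(A) = (4 + 1 + 5 + 2 + 7) / 5 = 19/5 = 3.8
  mean(B) = (2 + 1 + 8 + 7 + 3) / 5 = 21/5 = 4.2
  x̄ = (3.8, 4.2),  deviation x̄ - mu_0 = (3.8, 4.2) - (1, 8) = (2.8, -3.8).

Step 2 — sample covariance matrix, S[i,j] = (1/(n-1)) · Σ_k (x_{k,i} - mean_i) · (x_{k,j} - mean_j), divisor n-1 = 4:
  S[A,A] = ((0.2)·(0.2) + (-2.8)·(-2.8) + (1.2)·(1.2) + (-1.8)·(-1.8) + (3.2)·(3.2)) / 4 = 22.8/4 = 5.7
  S[A,B] = ((0.2)·(-2.2) + (-2.8)·(-3.2) + (1.2)·(3.8) + (-1.8)·(2.8) + (3.2)·(-1.2)) / 4 = 4.2/4 = 1.05
  S[B,B] = ((-2.2)·(-2.2) + (-3.2)·(-3.2) + (3.8)·(3.8) + (2.8)·(2.8) + (-1.2)·(-1.2)) / 4 = 38.8/4 = 9.7
  S = [[5.7, 1.05],
 [1.05, 9.7]].

Step 3 — invert S. det(S) = 5.7·9.7 - (1.05)² = 54.1875.
  S^{-1} = (1/det) · [[d, -b], [-b, a]] = [[0.179, -0.0194],
 [-0.0194, 0.1052]].

Step 4 — quadratic form (x̄ - mu_0)^T · S^{-1} · (x̄ - mu_0):
  S^{-1} · (x̄ - mu_0) = (0.5749, -0.454),
  (x̄ - mu_0)^T · [...] = (2.8)·(0.5749) + (-3.8)·(-0.454) = 3.3347.

Step 5 — scale by n: T² = 5 · 3.3347 = 16.6736.

T² ≈ 16.6736


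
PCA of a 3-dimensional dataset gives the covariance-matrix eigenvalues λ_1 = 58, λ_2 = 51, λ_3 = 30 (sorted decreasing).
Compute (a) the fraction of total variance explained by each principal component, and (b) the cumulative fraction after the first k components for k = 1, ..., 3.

Step 1 — total variance = trace(Sigma) = Σ λ_i = 58 + 51 + 30 = 139.

Step 2 — fraction explained by component i = λ_i / Σ λ:
  PC1: 58/139 = 0.4173
  PC2: 51/139 = 0.3669
  PC3: 30/139 = 0.2158

Step 3 — cumulative fraction after k components = (λ_1 + ... + λ_k) / Σ λ:
  k = 1: 58/139 = 0.4173
  k = 2: (58 + 51)/139 = 109/139 = 0.7842
  k = 3: (58 + 51 + 30)/139 = 139/139 = 1

Summary (fraction, with percent):

explained: PC1 0.4173 (41.73%), PC2 0.3669 (36.69%), PC3 0.2158 (21.58%);  cumulative: 0.4173, 0.7842, 1


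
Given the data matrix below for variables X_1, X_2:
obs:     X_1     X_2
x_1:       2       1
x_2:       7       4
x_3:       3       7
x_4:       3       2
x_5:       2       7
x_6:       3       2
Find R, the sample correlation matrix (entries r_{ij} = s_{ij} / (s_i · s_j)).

Step 1 — column means:
  mean(X_1) = (2 + 7 + 3 + 3 + 2 + 3) / 6 = 20/6 = 3.3333
  mean(X_2) = (1 + 4 + 7 + 2 + 7 + 2) / 6 = 23/6 = 3.8333

Step 2 — sample variances and covariances s[i,j] = (1/(n-1)) · Σ_k (x_{k,i} - mean_i) · (x_{k,j} - mean_j), with n-1 = 5:
  s[X_1,X_1] = ((-1.3333)·(-1.3333) + (3.6667)·(3.6667) + (-0.3333)·(-0.3333) + (-0.3333)·(-0.3333) + (-1.3333)·(-1.3333) + (-0.3333)·(-0.3333)) / 5 = 17.3333/5 = 3.4667
  s[X_1,X_2] = ((-1.3333)·(-2.8333) + (3.6667)·(0.1667) + (-0.3333)·(3.1667) + (-0.3333)·(-1.8333) + (-1.3333)·(3.1667) + (-0.3333)·(-1.8333)) / 5 = 0.3333/5 = 0.0667
  s[X_2,X_2] = ((-2.8333)·(-2.8333) + (0.1667)·(0.1667) + (3.1667)·(3.1667) + (-1.8333)·(-1.8333) + (3.1667)·(3.1667) + (-1.8333)·(-1.8333)) / 5 = 34.8333/5 = 6.9667
  Sample standard deviations s_i = √(s[i,i]):
  s(X_1) = √(3.4667) = 1.8619
  s(X_2) = √(6.9667) = 2.6394

Step 3 — r_{ij} = s_{ij} / (s_i · s_j):
  r[X_1,X_1] = 1 (diagonal).
  r[X_1,X_2] = 0.0667 / (1.8619 · 2.6394) = 0.0667 / 4.9144 = 0.0136
  r[X_2,X_2] = 1 (diagonal).

R is symmetric with unit diagonal. Assembling:

R = [[1, 0.0136],
 [0.0136, 1]]


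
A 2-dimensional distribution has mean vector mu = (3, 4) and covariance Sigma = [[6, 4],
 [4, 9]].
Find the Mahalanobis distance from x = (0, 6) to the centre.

Step 1 — centre the observation: (x - mu) = (-3, 2).

Step 2 — invert Sigma. det(Sigma) = 6·9 - (4)² = 38.
  Sigma^{-1} = (1/det) · [[d, -b], [-b, a]] = [[0.2368, -0.1053],
 [-0.1053, 0.1579]].

Step 3 — form the quadratic (x - mu)^T · Sigma^{-1} · (x - mu):
  Sigma^{-1} · (x - mu) = (-0.9211, 0.6316).
  (x - mu)^T · [Sigma^{-1} · (x - mu)] = (-3)·(-0.9211) + (2)·(0.6316) = 4.0263.

Step 4 — take square root: d = √(4.0263) ≈ 2.0066.

d(x, mu) = √(4.0263) ≈ 2.0066


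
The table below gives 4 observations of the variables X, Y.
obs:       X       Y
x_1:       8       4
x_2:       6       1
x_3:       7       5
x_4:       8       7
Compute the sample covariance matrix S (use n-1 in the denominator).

Step 1 — column means:
  mean(X) = (8 + 6 + 7 + 8) / 4 = 29/4 = 7.25
  mean(Y) = (4 + 1 + 5 + 7) / 4 = 17/4 = 4.25

Step 2 — sample covariance S[i,j] = (1/(n-1)) · Σ_k (x_{k,i} - mean_i) · (x_{k,j} - mean_j), with n-1 = 3.
  S[X,X] = ((0.75)·(0.75) + (-1.25)·(-1.25) + (-0.25)·(-0.25) + (0.75)·(0.75)) / 3 = 2.75/3 = 0.9167
  S[X,Y] = ((0.75)·(-0.25) + (-1.25)·(-3.25) + (-0.25)·(0.75) + (0.75)·(2.75)) / 3 = 5.75/3 = 1.9167
  S[Y,Y] = ((-0.25)·(-0.25) + (-3.25)·(-3.25) + (0.75)·(0.75) + (2.75)·(2.75)) / 3 = 18.75/3 = 6.25

S is symmetric (S[j,i] = S[i,j]). Assembling:

S = [[0.9167, 1.9167],
 [1.9167, 6.25]]


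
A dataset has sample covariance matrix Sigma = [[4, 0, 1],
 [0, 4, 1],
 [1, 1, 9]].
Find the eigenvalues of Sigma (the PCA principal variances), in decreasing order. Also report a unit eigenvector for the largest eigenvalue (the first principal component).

Step 1 — characteristic polynomial p(λ) = det(λI - Sigma) = λ³ - tr·λ² + c_1·λ - det, where tr = trace, c_1 = sum of the principal 2×2 minors, det = det(Sigma):
  tr = 4 + 4 + 9 = 17,
  c_1 = (4·4 - (0)²) + (4·9 - (1)²) + (4·9 - (1)²) = 16 + 35 + 35 = 86,
  det = 4·(4·9 - (1)²) - (0)·((0)·9 - (1)·(1)) + (1)·((0)·(1) - 4·(1)) = 4·(35) - (0)·(-1) + (1)·(-4) = 136.
  So p(λ) = λ³ - 17λ² + 86λ - 136.
Step 2 — look for an integer root (rational root theorem: any rational root is an integer divisor of 136). Testing λ = 4:
  p(4) = 64 - 272 + 344 - 136 = 0  ✓
  Dividing out (λ - 4): p(λ) = (λ - 4)(λ² - 13λ + 34).
Step 3 — remaining eigenvalues from the quadratic λ² - 13λ + 34 = 0:
  Δ = 13² - 4·34 = 169 - 136 = 33,  λ = (13 ± √33)/2 = (13 ± 5.7446)/2 ≈ 9.3723 or 3.6277.
  Sorted: λ_1 = 9.3723,  λ_2 = 4,  λ_3 = 3.6277  (check: sum = 17 = tr ✓).

Step 4 — unit eigenvector for λ_1 ≈ 9.3723: v spans the null space of (Sigma - λ_1 I), whose rows are
  r_1 = (-5.3723, 0, 1),  r_2 = (0, -5.3723, 1),  r_3 = (1, 1, -0.3723).
  v is orthogonal to every row, so take v ∝ r_1 × r_2 = ((0)·(1) - (1)·(-5.3723), (1)·(0) - (-5.3723)·(1), (-5.3723)·(-5.3723) - (0)·(0)) ≈ (5.3723, 5.3723, 28.8614).
  Let u = (5.3723, 5.3723, 28.8614).
  ||u|| = √((5.3723)² + (5.3723)² + (28.8614)²) = √(890.7036) ≈ 29.8447,  v_1 = u/||u|| ≈ (0.18, 0.18, 0.9671) (||v_1|| = 1).

λ_1 = 9.3723,  λ_2 = 4,  λ_3 = 3.6277;  v_1 ≈ (0.18, 0.18, 0.9671)


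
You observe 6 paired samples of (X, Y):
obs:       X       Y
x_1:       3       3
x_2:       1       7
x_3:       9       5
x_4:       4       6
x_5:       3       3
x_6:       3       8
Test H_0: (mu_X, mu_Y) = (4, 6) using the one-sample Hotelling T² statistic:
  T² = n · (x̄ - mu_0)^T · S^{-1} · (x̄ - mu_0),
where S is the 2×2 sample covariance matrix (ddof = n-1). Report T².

Step 1 — sample mean vector:
  mean(X) = (3 + 1 + 9 + 4 + 3 + 3) / 6 = 23/6 = 3.8333
  mean(Y) = (3 + 7 + 5 + 6 + 3 + 8) / 6 = 32/6 = 5.3333
  x̄ = (3.8333, 5.3333),  deviation x̄ - mu_0 = (3.8333, 5.3333) - (4, 6) = (-0.1667, -0.6667).

Step 2 — sample covariance matrix, S[i,j] = (1/(n-1)) · Σ_k (x_{k,i} - mean_i) · (x_{k,j} - mean_j), divisor n-1 = 5:
  S[X,X] = ((-0.8333)·(-0.8333) + (-2.8333)·(-2.8333) + (5.1667)·(5.1667) + (0.1667)·(0.1667) + (-0.8333)·(-0.8333) + (-0.8333)·(-0.8333)) / 5 = 36.8333/5 = 7.3667
  S[X,Y] = ((-0.8333)·(-2.3333) + (-2.8333)·(1.6667) + (5.1667)·(-0.3333) + (0.1667)·(0.6667) + (-0.8333)·(-2.3333) + (-0.8333)·(2.6667)) / 5 = -4.6667/5 = -0.9333
  S[Y,Y] = ((-2.3333)·(-2.3333) + (1.6667)·(1.6667) + (-0.3333)·(-0.3333) + (0.6667)·(0.6667) + (-2.3333)·(-2.3333) + (2.6667)·(2.6667)) / 5 = 21.3333/5 = 4.2667
  S = [[7.3667, -0.9333],
 [-0.9333, 4.2667]].

Step 3 — invert S. det(S) = 7.3667·4.2667 - (-0.9333)² = 30.56.
  S^{-1} = (1/det) · [[d, -b], [-b, a]] = [[0.1396, 0.0305],
 [0.0305, 0.2411]].

Step 4 — quadratic form (x̄ - mu_0)^T · S^{-1} · (x̄ - mu_0):
  S^{-1} · (x̄ - mu_0) = (-0.0436, -0.1658),
  (x̄ - mu_0)^T · [...] = (-0.1667)·(-0.0436) + (-0.6667)·(-0.1658) = 0.1178.

Step 5 — scale by n: T² = 6 · 0.1178 = 0.7068.

T² ≈ 0.7068


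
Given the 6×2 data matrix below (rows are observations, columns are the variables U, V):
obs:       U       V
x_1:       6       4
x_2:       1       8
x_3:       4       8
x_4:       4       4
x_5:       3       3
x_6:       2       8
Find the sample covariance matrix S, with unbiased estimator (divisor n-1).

Step 1 — column means:
  mean(U) = (6 + 1 + 4 + 4 + 3 + 2) / 6 = 20/6 = 3.3333
  mean(V) = (4 + 8 + 8 + 4 + 3 + 8) / 6 = 35/6 = 5.8333

Step 2 — sample covariance S[i,j] = (1/(n-1)) · Σ_k (x_{k,i} - mean_i) · (x_{k,j} - mean_j), with n-1 = 5.
  S[U,U] = ((2.6667)·(2.6667) + (-2.3333)·(-2.3333) + (0.6667)·(0.6667) + (0.6667)·(0.6667) + (-0.3333)·(-0.3333) + (-1.3333)·(-1.3333)) / 5 = 15.3333/5 = 3.0667
  S[U,V] = ((2.6667)·(-1.8333) + (-2.3333)·(2.1667) + (0.6667)·(2.1667) + (0.6667)·(-1.8333) + (-0.3333)·(-2.8333) + (-1.3333)·(2.1667)) / 5 = -11.6667/5 = -2.3333
  S[V,V] = ((-1.8333)·(-1.8333) + (2.1667)·(2.1667) + (2.1667)·(2.1667) + (-1.8333)·(-1.8333) + (-2.8333)·(-2.8333) + (2.1667)·(2.1667)) / 5 = 28.8333/5 = 5.7667

S is symmetric (S[j,i] = S[i,j]). Assembling:

S = [[3.0667, -2.3333],
 [-2.3333, 5.7667]]


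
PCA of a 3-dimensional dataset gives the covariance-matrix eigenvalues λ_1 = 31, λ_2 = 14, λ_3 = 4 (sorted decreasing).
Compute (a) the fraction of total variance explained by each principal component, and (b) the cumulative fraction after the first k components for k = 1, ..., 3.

Step 1 — total variance = trace(Sigma) = Σ λ_i = 31 + 14 + 4 = 49.

Step 2 — fraction explained by component i = λ_i / Σ λ:
  PC1: 31/49 = 0.6327
  PC2: 14/49 = 0.2857
  PC3: 4/49 = 0.0816

Step 3 — cumulative fraction after k components = (λ_1 + ... + λ_k) / Σ λ:
  k = 1: 31/49 = 0.6327
  k = 2: (31 + 14)/49 = 45/49 = 0.9184
  k = 3: (31 + 14 + 4)/49 = 49/49 = 1

Summary (fraction, with percent):

explained: PC1 0.6327 (63.27%), PC2 0.2857 (28.57%), PC3 0.0816 (8.16%);  cumulative: 0.6327, 0.9184, 1


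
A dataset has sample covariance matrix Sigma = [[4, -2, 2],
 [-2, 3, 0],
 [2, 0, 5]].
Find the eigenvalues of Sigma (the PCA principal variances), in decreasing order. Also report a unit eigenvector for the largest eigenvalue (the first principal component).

Step 1 — characteristic polynomial p(λ) = det(λI - Sigma) = λ³ - tr·λ² + c_1·λ - det, where tr = trace, c_1 = sum of the principal 2×2 minors, det = det(Sigma):
  tr = 4 + 3 + 5 = 12,
  c_1 = (4·3 - (-2)²) + (4·5 - (2)²) + (3·5 - (0)²) = 8 + 16 + 15 = 39,
  det = 4·(3·5 - (0)²) - (-2)·((-2)·5 - (0)·(2)) + (2)·((-2)·(0) - 3·(2)) = 4·(15) - (-2)·(-10) + (2)·(-6) = 28.
  So p(λ) = λ³ - 12λ² + 39λ - 28.
Step 2 — look for an integer root (rational root theorem: any rational root is an integer divisor of 28). Testing λ = 1:
  p(1) = 1 - 12 + 39 - 28 = 0  ✓
  Dividing out (λ - 1): p(λ) = (λ - 1)(λ² - 11λ + 28).
Step 3 — remaining eigenvalues from the quadratic λ² - 11λ + 28 = 0:
  Δ = 11² - 4·28 = 121 - 112 = 9,  λ = (11 ± √9)/2 = (11 ± 3)/2 = 7 or 4.
  Sorted: λ_1 = 7,  λ_2 = 4,  λ_3 = 1  (check: sum = 12 = tr ✓).

Step 4 — unit eigenvector for λ_1 = 7: v spans the null space of (Sigma - λ_1 I), whose rows are
  r_1 = (-3, -2, 2),  r_2 = (-2, -4, 0),  r_3 = (2, 0, -2).
  v is orthogonal to every row, so take v ∝ r_1 × r_2 = ((-2)·(0) - (2)·(-4), (2)·(-2) - (-3)·(0), (-3)·(-4) - (-2)·(-2)) = (8, -4, 8).
  Rescale (divide by 4): u = (2, -1, 2).
  ||u|| = √((2)² + (-1)² + (2)²) = √(9) = 3,  v_1 = u/||u|| ≈ (0.6667, -0.3333, 0.6667) (||v_1|| = 1).

λ_1 = 7,  λ_2 = 4,  λ_3 = 1;  v_1 ≈ (0.6667, -0.3333, 0.6667)


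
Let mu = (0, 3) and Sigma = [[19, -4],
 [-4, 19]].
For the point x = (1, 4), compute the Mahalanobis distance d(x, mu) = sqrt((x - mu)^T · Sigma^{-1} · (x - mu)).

Step 1 — centre the observation: (x - mu) = (1, 1).

Step 2 — invert Sigma. det(Sigma) = 19·19 - (-4)² = 345.
  Sigma^{-1} = (1/det) · [[d, -b], [-b, a]] = [[0.0551, 0.0116],
 [0.0116, 0.0551]].

Step 3 — form the quadratic (x - mu)^T · Sigma^{-1} · (x - mu):
  Sigma^{-1} · (x - mu) = (0.0667, 0.0667).
  (x - mu)^T · [Sigma^{-1} · (x - mu)] = (1)·(0.0667) + (1)·(0.0667) = 0.1333.

Step 4 — take square root: d = √(0.1333) ≈ 0.3651.

d(x, mu) = √(0.1333) ≈ 0.3651


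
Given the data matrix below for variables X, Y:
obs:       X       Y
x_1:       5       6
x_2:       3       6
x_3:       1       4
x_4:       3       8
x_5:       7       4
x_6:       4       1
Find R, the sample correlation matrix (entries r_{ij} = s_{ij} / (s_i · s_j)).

Step 1 — column means:
  mean(X) = (5 + 3 + 1 + 3 + 7 + 4) / 6 = 23/6 = 3.8333
  mean(Y) = (6 + 6 + 4 + 8 + 4 + 1) / 6 = 29/6 = 4.8333

Step 2 — sample variances and covariances s[i,j] = (1/(n-1)) · Σ_k (x_{k,i} - mean_i) · (x_{k,j} - mean_j), with n-1 = 5:
  s[X,X] = ((1.1667)·(1.1667) + (-0.8333)·(-0.8333) + (-2.8333)·(-2.8333) + (-0.8333)·(-0.8333) + (3.1667)·(3.1667) + (0.1667)·(0.1667)) / 5 = 20.8333/5 = 4.1667
  s[X,Y] = ((1.1667)·(1.1667) + (-0.8333)·(1.1667) + (-2.8333)·(-0.8333) + (-0.8333)·(3.1667) + (3.1667)·(-0.8333) + (0.1667)·(-3.8333)) / 5 = -3.1667/5 = -0.6333
  s[Y,Y] = ((1.1667)·(1.1667) + (1.1667)·(1.1667) + (-0.8333)·(-0.8333) + (3.1667)·(3.1667) + (-0.8333)·(-0.8333) + (-3.8333)·(-3.8333)) / 5 = 28.8333/5 = 5.7667
  Sample standard deviations s_i = √(s[i,i]):
  s(X) = √(4.1667) = 2.0412
  s(Y) = √(5.7667) = 2.4014

Step 3 — r_{ij} = s_{ij} / (s_i · s_j):
  r[X,X] = 1 (diagonal).
  r[X,Y] = -0.6333 / (2.0412 · 2.4014) = -0.6333 / 4.9018 = -0.1292
  r[Y,Y] = 1 (diagonal).

R is symmetric with unit diagonal. Assembling:

R = [[1, -0.1292],
 [-0.1292, 1]]


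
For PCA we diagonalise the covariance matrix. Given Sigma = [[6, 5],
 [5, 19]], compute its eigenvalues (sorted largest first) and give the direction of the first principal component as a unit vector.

Step 1 — characteristic polynomial of 2×2 Sigma:
  det(Sigma - λI) = λ² - trace · λ + det = 0.
  trace = 6 + 19 = 25, det = 6·19 - (5)² = 89.
Step 2 — discriminant:
  Δ = trace² - 4·det = 625 - 356 = 269.
Step 3 — eigenvalues:
  λ = (trace ± √Δ)/2 = (25 ± 16.4012)/2,
  λ_1 = 20.7006,  λ_2 = 4.2994.

Step 4 — unit eigenvector for λ_1: solve (Sigma - λ_1 I)v = 0. First row:
  (6 - 20.7006)·v_x + (5)·v_y = 0, i.e. (-14.7006)·v_x + (5)·v_y = 0,
  so v ∝ (b, λ_1 - a) = (5, 14.7006) = u.
  ||u|| = √((5)² + (14.7006)²) = √(241.1079) ≈ 15.5277,
  v_1 = u/||u|| ≈ (0.322, 0.9467) (||v_1|| = 1).

λ_1 = 20.7006,  λ_2 = 4.2994;  v_1 ≈ (0.322, 0.9467)


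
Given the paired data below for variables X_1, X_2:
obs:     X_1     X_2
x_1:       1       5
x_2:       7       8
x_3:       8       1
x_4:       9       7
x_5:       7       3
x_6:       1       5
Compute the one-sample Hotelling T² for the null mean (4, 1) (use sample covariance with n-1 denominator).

Step 1 — sample mean vector:
  mean(X_1) = (1 + 7 + 8 + 9 + 7 + 1) / 6 = 33/6 = 5.5
  mean(X_2) = (5 + 8 + 1 + 7 + 3 + 5) / 6 = 29/6 = 4.8333
  x̄ = (5.5, 4.8333),  deviation x̄ - mu_0 = (5.5, 4.8333) - (4, 1) = (1.5, 3.8333).

Step 2 — sample covariance matrix, S[i,j] = (1/(n-1)) · Σ_k (x_{k,i} - mean_i) · (x_{k,j} - mean_j), divisor n-1 = 5:
  S[X_1,X_1] = ((-4.5)·(-4.5) + (1.5)·(1.5) + (2.5)·(2.5) + (3.5)·(3.5) + (1.5)·(1.5) + (-4.5)·(-4.5)) / 5 = 63.5/5 = 12.7
  S[X_1,X_2] = ((-4.5)·(0.1667) + (1.5)·(3.1667) + (2.5)·(-3.8333) + (3.5)·(2.1667) + (1.5)·(-1.8333) + (-4.5)·(0.1667)) / 5 = -1.5/5 = -0.3
  S[X_2,X_2] = ((0.1667)·(0.1667) + (3.1667)·(3.1667) + (-3.8333)·(-3.8333) + (2.1667)·(2.1667) + (-1.8333)·(-1.8333) + (0.1667)·(0.1667)) / 5 = 32.8333/5 = 6.5667
  S = [[12.7, -0.3],
 [-0.3, 6.5667]].

Step 3 — invert S. det(S) = 12.7·6.5667 - (-0.3)² = 83.3067.
  S^{-1} = (1/det) · [[d, -b], [-b, a]] = [[0.0788, 0.0036],
 [0.0036, 0.1524]].

Step 4 — quadratic form (x̄ - mu_0)^T · S^{-1} · (x̄ - mu_0):
  S^{-1} · (x̄ - mu_0) = (0.132, 0.5898),
  (x̄ - mu_0)^T · [...] = (1.5)·(0.132) + (3.8333)·(0.5898) = 2.4589.

Step 5 — scale by n: T² = 6 · 2.4589 = 14.7535.

T² ≈ 14.7535


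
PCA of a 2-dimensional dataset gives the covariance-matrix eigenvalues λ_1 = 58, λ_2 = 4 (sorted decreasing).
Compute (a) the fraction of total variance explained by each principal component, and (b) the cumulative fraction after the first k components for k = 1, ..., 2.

Step 1 — total variance = trace(Sigma) = Σ λ_i = 58 + 4 = 62.

Step 2 — fraction explained by component i = λ_i / Σ λ:
  PC1: 58/62 = 0.9355
  PC2: 4/62 = 0.0645

Step 3 — cumulative fraction after k components = (λ_1 + ... + λ_k) / Σ λ:
  k = 1: 58/62 = 0.9355
  k = 2: (58 + 4)/62 = 62/62 = 1

Summary (fraction, with percent):

explained: PC1 0.9355 (93.55%), PC2 0.0645 (6.45%);  cumulative: 0.9355, 1


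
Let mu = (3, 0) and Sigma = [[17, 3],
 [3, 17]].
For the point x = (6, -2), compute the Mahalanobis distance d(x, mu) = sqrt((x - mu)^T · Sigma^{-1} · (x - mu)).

Step 1 — centre the observation: (x - mu) = (3, -2).

Step 2 — invert Sigma. det(Sigma) = 17·17 - (3)² = 280.
  Sigma^{-1} = (1/det) · [[d, -b], [-b, a]] = [[0.0607, -0.0107],
 [-0.0107, 0.0607]].

Step 3 — form the quadratic (x - mu)^T · Sigma^{-1} · (x - mu):
  Sigma^{-1} · (x - mu) = (0.2036, -0.1536).
  (x - mu)^T · [Sigma^{-1} · (x - mu)] = (3)·(0.2036) + (-2)·(-0.1536) = 0.9179.

Step 4 — take square root: d = √(0.9179) ≈ 0.958.

d(x, mu) = √(0.9179) ≈ 0.958


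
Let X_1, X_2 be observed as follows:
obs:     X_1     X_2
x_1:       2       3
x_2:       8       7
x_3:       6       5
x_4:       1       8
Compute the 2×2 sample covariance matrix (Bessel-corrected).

Step 1 — column means:
  mean(X_1) = (2 + 8 + 6 + 1) / 4 = 17/4 = 4.25
  mean(X_2) = (3 + 7 + 5 + 8) / 4 = 23/4 = 5.75

Step 2 — sample covariance S[i,j] = (1/(n-1)) · Σ_k (x_{k,i} - mean_i) · (x_{k,j} - mean_j), with n-1 = 3.
  S[X_1,X_1] = ((-2.25)·(-2.25) + (3.75)·(3.75) + (1.75)·(1.75) + (-3.25)·(-3.25)) / 3 = 32.75/3 = 10.9167
  S[X_1,X_2] = ((-2.25)·(-2.75) + (3.75)·(1.25) + (1.75)·(-0.75) + (-3.25)·(2.25)) / 3 = 2.25/3 = 0.75
  S[X_2,X_2] = ((-2.75)·(-2.75) + (1.25)·(1.25) + (-0.75)·(-0.75) + (2.25)·(2.25)) / 3 = 14.75/3 = 4.9167

S is symmetric (S[j,i] = S[i,j]). Assembling:

S = [[10.9167, 0.75],
 [0.75, 4.9167]]


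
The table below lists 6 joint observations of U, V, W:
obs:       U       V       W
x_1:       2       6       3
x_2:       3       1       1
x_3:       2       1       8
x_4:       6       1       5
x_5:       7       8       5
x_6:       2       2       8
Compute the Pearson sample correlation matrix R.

Step 1 — column means:
  mean(U) = (2 + 3 + 2 + 6 + 7 + 2) / 6 = 22/6 = 3.6667
  mean(V) = (6 + 1 + 1 + 1 + 8 + 2) / 6 = 19/6 = 3.1667
  mean(W) = (3 + 1 + 8 + 5 + 5 + 8) / 6 = 30/6 = 5

Step 2 — sample variances and covariances s[i,j] = (1/(n-1)) · Σ_k (x_{k,i} - mean_i) · (x_{k,j} - mean_j), with n-1 = 5:
  s[U,U] = ((-1.6667)·(-1.6667) + (-0.6667)·(-0.6667) + (-1.6667)·(-1.6667) + (2.3333)·(2.3333) + (3.3333)·(3.3333) + (-1.6667)·(-1.6667)) / 5 = 25.3333/5 = 5.0667
  s[U,V] = ((-1.6667)·(2.8333) + (-0.6667)·(-2.1667) + (-1.6667)·(-2.1667) + (2.3333)·(-2.1667) + (3.3333)·(4.8333) + (-1.6667)·(-1.1667)) / 5 = 13.3333/5 = 2.6667
  s[U,W] = ((-1.6667)·(-2) + (-0.6667)·(-4) + (-1.6667)·(3) + (2.3333)·(0) + (3.3333)·(0) + (-1.6667)·(3)) / 5 = -4/5 = -0.8
  s[V,V] = ((2.8333)·(2.8333) + (-2.1667)·(-2.1667) + (-2.1667)·(-2.1667) + (-2.1667)·(-2.1667) + (4.8333)·(4.8333) + (-1.1667)·(-1.1667)) / 5 = 46.8333/5 = 9.3667
  s[V,W] = ((2.8333)·(-2) + (-2.1667)·(-4) + (-2.1667)·(3) + (-2.1667)·(0) + (4.8333)·(0) + (-1.1667)·(3)) / 5 = -7/5 = -1.4
  s[W,W] = ((-2)·(-2) + (-4)·(-4) + (3)·(3) + (0)·(0) + (0)·(0) + (3)·(3)) / 5 = 38/5 = 7.6
  Sample standard deviations s_i = √(s[i,i]):
  s(U) = √(5.0667) = 2.2509
  s(V) = √(9.3667) = 3.0605
  s(W) = √(7.6) = 2.7568

Step 3 — r_{ij} = s_{ij} / (s_i · s_j):
  r[U,U] = 1 (diagonal).
  r[U,V] = 2.6667 / (2.2509 · 3.0605) = 2.6667 / 6.889 = 0.3871
  r[U,W] = -0.8 / (2.2509 · 2.7568) = -0.8 / 6.2054 = -0.1289
  r[V,V] = 1 (diagonal).
  r[V,W] = -1.4 / (3.0605 · 2.7568) = -1.4 / 8.4372 = -0.1659
  r[W,W] = 1 (diagonal).

R is symmetric with unit diagonal. Assembling:

R = [[1, 0.3871, -0.1289],
 [0.3871, 1, -0.1659],
 [-0.1289, -0.1659, 1]]


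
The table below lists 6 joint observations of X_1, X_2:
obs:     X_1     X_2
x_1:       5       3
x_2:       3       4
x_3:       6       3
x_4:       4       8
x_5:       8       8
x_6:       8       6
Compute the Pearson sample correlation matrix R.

Step 1 — column means:
  mean(X_1) = (5 + 3 + 6 + 4 + 8 + 8) / 6 = 34/6 = 5.6667
  mean(X_2) = (3 + 4 + 3 + 8 + 8 + 6) / 6 = 32/6 = 5.3333

Step 2 — sample variances and covariances s[i,j] = (1/(n-1)) · Σ_k (x_{k,i} - mean_i) · (x_{k,j} - mean_j), with n-1 = 5:
  s[X_1,X_1] = ((-0.6667)·(-0.6667) + (-2.6667)·(-2.6667) + (0.3333)·(0.3333) + (-1.6667)·(-1.6667) + (2.3333)·(2.3333) + (2.3333)·(2.3333)) / 5 = 21.3333/5 = 4.2667
  s[X_1,X_2] = ((-0.6667)·(-2.3333) + (-2.6667)·(-1.3333) + (0.3333)·(-2.3333) + (-1.6667)·(2.6667) + (2.3333)·(2.6667) + (2.3333)·(0.6667)) / 5 = 7.6667/5 = 1.5333
  s[X_2,X_2] = ((-2.3333)·(-2.3333) + (-1.3333)·(-1.3333) + (-2.3333)·(-2.3333) + (2.6667)·(2.6667) + (2.6667)·(2.6667) + (0.6667)·(0.6667)) / 5 = 27.3333/5 = 5.4667
  Sample standard deviations s_i = √(s[i,i]):
  s(X_1) = √(4.2667) = 2.0656
  s(X_2) = √(5.4667) = 2.3381

Step 3 — r_{ij} = s_{ij} / (s_i · s_j):
  r[X_1,X_1] = 1 (diagonal).
  r[X_1,X_2] = 1.5333 / (2.0656 · 2.3381) = 1.5333 / 4.8295 = 0.3175
  r[X_2,X_2] = 1 (diagonal).

R is symmetric with unit diagonal. Assembling:

R = [[1, 0.3175],
 [0.3175, 1]]


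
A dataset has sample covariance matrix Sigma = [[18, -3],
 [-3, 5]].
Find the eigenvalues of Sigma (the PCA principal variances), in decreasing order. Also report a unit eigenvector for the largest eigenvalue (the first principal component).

Step 1 — characteristic polynomial of 2×2 Sigma:
  det(Sigma - λI) = λ² - trace · λ + det = 0.
  trace = 18 + 5 = 23, det = 18·5 - (-3)² = 81.
Step 2 — discriminant:
  Δ = trace² - 4·det = 529 - 324 = 205.
Step 3 — eigenvalues:
  λ = (trace ± √Δ)/2 = (23 ± 14.3178)/2,
  λ_1 = 18.6589,  λ_2 = 4.3411.

Step 4 — unit eigenvector for λ_1: solve (Sigma - λ_1 I)v = 0. First row:
  (18 - 18.6589)·v_x + (-3)·v_y = 0, i.e. (-0.6589)·v_x + (-3)·v_y = 0,
  so v ∝ (b, λ_1 - a) = (-3, 0.6589); multiply by -1 so the first entry is positive: u = (3, -0.6589).
  ||u|| = √((3)² + (-0.6589)²) = √(9.4342) ≈ 3.0715,
  v_1 = u/||u|| ≈ (0.9767, -0.2145) (||v_1|| = 1).

λ_1 = 18.6589,  λ_2 = 4.3411;  v_1 ≈ (0.9767, -0.2145)


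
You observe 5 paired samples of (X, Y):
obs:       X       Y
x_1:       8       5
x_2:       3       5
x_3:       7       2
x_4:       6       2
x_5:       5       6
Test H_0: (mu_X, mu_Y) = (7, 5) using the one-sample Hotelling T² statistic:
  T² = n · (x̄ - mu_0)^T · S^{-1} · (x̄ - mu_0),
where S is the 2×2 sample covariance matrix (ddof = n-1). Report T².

Step 1 — sample mean vector:
  mean(X) = (8 + 3 + 7 + 6 + 5) / 5 = 29/5 = 5.8
  mean(Y) = (5 + 5 + 2 + 2 + 6) / 5 = 20/5 = 4
  x̄ = (5.8, 4),  deviation x̄ - mu_0 = (5.8, 4) - (7, 5) = (-1.2, -1).

Step 2 — sample covariance matrix, S[i,j] = (1/(n-1)) · Σ_k (x_{k,i} - mean_i) · (x_{k,j} - mean_j), divisor n-1 = 4:
  S[X,X] = ((2.2)·(2.2) + (-2.8)·(-2.8) + (1.2)·(1.2) + (0.2)·(0.2) + (-0.8)·(-0.8)) / 4 = 14.8/4 = 3.7
  S[X,Y] = ((2.2)·(1) + (-2.8)·(1) + (1.2)·(-2) + (0.2)·(-2) + (-0.8)·(2)) / 4 = -5/4 = -1.25
  S[Y,Y] = ((1)·(1) + (1)·(1) + (-2)·(-2) + (-2)·(-2) + (2)·(2)) / 4 = 14/4 = 3.5
  S = [[3.7, -1.25],
 [-1.25, 3.5]].

Step 3 — invert S. det(S) = 3.7·3.5 - (-1.25)² = 11.3875.
  S^{-1} = (1/det) · [[d, -b], [-b, a]] = [[0.3074, 0.1098],
 [0.1098, 0.3249]].

Step 4 — quadratic form (x̄ - mu_0)^T · S^{-1} · (x̄ - mu_0):
  S^{-1} · (x̄ - mu_0) = (-0.4786, -0.4566),
  (x̄ - mu_0)^T · [...] = (-1.2)·(-0.4786) + (-1)·(-0.4566) = 1.031.

Step 5 — scale by n: T² = 5 · 1.031 = 5.1548.

T² ≈ 5.1548


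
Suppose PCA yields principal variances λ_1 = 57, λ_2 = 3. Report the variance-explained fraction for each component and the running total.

Step 1 — total variance = trace(Sigma) = Σ λ_i = 57 + 3 = 60.

Step 2 — fraction explained by component i = λ_i / Σ λ:
  PC1: 57/60 = 0.95
  PC2: 3/60 = 0.05

Step 3 — cumulative fraction after k components = (λ_1 + ... + λ_k) / Σ λ:
  k = 1: 57/60 = 0.95
  k = 2: (57 + 3)/60 = 60/60 = 1

Summary (fraction, with percent):

explained: PC1 0.95 (95%), PC2 0.05 (5%);  cumulative: 0.95, 1


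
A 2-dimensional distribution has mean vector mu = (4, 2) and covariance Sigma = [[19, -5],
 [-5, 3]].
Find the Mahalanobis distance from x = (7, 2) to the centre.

Step 1 — centre the observation: (x - mu) = (3, 0).

Step 2 — invert Sigma. det(Sigma) = 19·3 - (-5)² = 32.
  Sigma^{-1} = (1/det) · [[d, -b], [-b, a]] = [[0.0938, 0.1562],
 [0.1562, 0.5938]].

Step 3 — form the quadratic (x - mu)^T · Sigma^{-1} · (x - mu):
  Sigma^{-1} · (x - mu) = (0.2812, 0.4688).
  (x - mu)^T · [Sigma^{-1} · (x - mu)] = (3)·(0.2812) + (0)·(0.4688) = 0.8438.

Step 4 — take square root: d = √(0.8438) ≈ 0.9186.

d(x, mu) = √(0.8438) ≈ 0.9186


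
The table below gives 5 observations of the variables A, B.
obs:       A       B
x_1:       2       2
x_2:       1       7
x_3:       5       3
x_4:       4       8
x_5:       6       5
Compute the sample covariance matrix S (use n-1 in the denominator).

Step 1 — column means:
  mean(A) = (2 + 1 + 5 + 4 + 6) / 5 = 18/5 = 3.6
  mean(B) = (2 + 7 + 3 + 8 + 5) / 5 = 25/5 = 5

Step 2 — sample covariance S[i,j] = (1/(n-1)) · Σ_k (x_{k,i} - mean_i) · (x_{k,j} - mean_j), with n-1 = 4.
  S[A,A] = ((-1.6)·(-1.6) + (-2.6)·(-2.6) + (1.4)·(1.4) + (0.4)·(0.4) + (2.4)·(2.4)) / 4 = 17.2/4 = 4.3
  S[A,B] = ((-1.6)·(-3) + (-2.6)·(2) + (1.4)·(-2) + (0.4)·(3) + (2.4)·(0)) / 4 = -2/4 = -0.5
  S[B,B] = ((-3)·(-3) + (2)·(2) + (-2)·(-2) + (3)·(3) + (0)·(0)) / 4 = 26/4 = 6.5

S is symmetric (S[j,i] = S[i,j]). Assembling:

S = [[4.3, -0.5],
 [-0.5, 6.5]]


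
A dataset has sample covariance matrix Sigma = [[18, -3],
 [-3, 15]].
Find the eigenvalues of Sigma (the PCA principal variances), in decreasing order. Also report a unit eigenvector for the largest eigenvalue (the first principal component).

Step 1 — characteristic polynomial of 2×2 Sigma:
  det(Sigma - λI) = λ² - trace · λ + det = 0.
  trace = 18 + 15 = 33, det = 18·15 - (-3)² = 261.
Step 2 — discriminant:
  Δ = trace² - 4·det = 1089 - 1044 = 45.
Step 3 — eigenvalues:
  λ = (trace ± √Δ)/2 = (33 ± 6.7082)/2,
  λ_1 = 19.8541,  λ_2 = 13.1459.

Step 4 — unit eigenvector for λ_1: solve (Sigma - λ_1 I)v = 0. First row:
  (18 - 19.8541)·v_x + (-3)·v_y = 0, i.e. (-1.8541)·v_x + (-3)·v_y = 0,
  so v ∝ (b, λ_1 - a) = (-3, 1.8541); multiply by -1 so the first entry is positive: u = (3, -1.8541).
  ||u|| = √((3)² + (-1.8541)²) = √(12.4377) ≈ 3.5267,
  v_1 = u/||u|| ≈ (0.8507, -0.5257) (||v_1|| = 1).

λ_1 = 19.8541,  λ_2 = 13.1459;  v_1 ≈ (0.8507, -0.5257)


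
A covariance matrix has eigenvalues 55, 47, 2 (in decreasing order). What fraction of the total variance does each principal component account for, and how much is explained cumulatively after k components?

Step 1 — total variance = trace(Sigma) = Σ λ_i = 55 + 47 + 2 = 104.

Step 2 — fraction explained by component i = λ_i / Σ λ:
  PC1: 55/104 = 0.5288
  PC2: 47/104 = 0.4519
  PC3: 2/104 = 0.0192

Step 3 — cumulative fraction after k components = (λ_1 + ... + λ_k) / Σ λ:
  k = 1: 55/104 = 0.5288
  k = 2: (55 + 47)/104 = 102/104 = 0.9808
  k = 3: (55 + 47 + 2)/104 = 104/104 = 1

Summary (fraction, with percent):

explained: PC1 0.5288 (52.88%), PC2 0.4519 (45.19%), PC3 0.0192 (1.92%);  cumulative: 0.5288, 0.9808, 1


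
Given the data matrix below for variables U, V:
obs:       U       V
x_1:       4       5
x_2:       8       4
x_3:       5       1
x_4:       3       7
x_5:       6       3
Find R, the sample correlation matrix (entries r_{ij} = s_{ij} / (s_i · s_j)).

Step 1 — column means:
  mean(U) = (4 + 8 + 5 + 3 + 6) / 5 = 26/5 = 5.2
  mean(V) = (5 + 4 + 1 + 7 + 3) / 5 = 20/5 = 4

Step 2 — sample variances and covariances s[i,j] = (1/(n-1)) · Σ_k (x_{k,i} - mean_i) · (x_{k,j} - mean_j), with n-1 = 4:
  s[U,U] = ((-1.2)·(-1.2) + (2.8)·(2.8) + (-0.2)·(-0.2) + (-2.2)·(-2.2) + (0.8)·(0.8)) / 4 = 14.8/4 = 3.7
  s[U,V] = ((-1.2)·(1) + (2.8)·(0) + (-0.2)·(-3) + (-2.2)·(3) + (0.8)·(-1)) / 4 = -8/4 = -2
  s[V,V] = ((1)·(1) + (0)·(0) + (-3)·(-3) + (3)·(3) + (-1)·(-1)) / 4 = 20/4 = 5
  Sample standard deviations s_i = √(s[i,i]):
  s(U) = √(3.7) = 1.9235
  s(V) = √(5) = 2.2361

Step 3 — r_{ij} = s_{ij} / (s_i · s_j):
  r[U,U] = 1 (diagonal).
  r[U,V] = -2 / (1.9235 · 2.2361) = -2 / 4.3012 = -0.465
  r[V,V] = 1 (diagonal).

R is symmetric with unit diagonal. Assembling:

R = [[1, -0.465],
 [-0.465, 1]]


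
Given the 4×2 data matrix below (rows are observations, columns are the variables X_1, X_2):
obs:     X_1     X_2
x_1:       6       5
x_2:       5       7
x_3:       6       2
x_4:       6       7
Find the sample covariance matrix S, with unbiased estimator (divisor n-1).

Step 1 — column means:
  mean(X_1) = (6 + 5 + 6 + 6) / 4 = 23/4 = 5.75
  mean(X_2) = (5 + 7 + 2 + 7) / 4 = 21/4 = 5.25

Step 2 — sample covariance S[i,j] = (1/(n-1)) · Σ_k (x_{k,i} - mean_i) · (x_{k,j} - mean_j), with n-1 = 3.
  S[X_1,X_1] = ((0.25)·(0.25) + (-0.75)·(-0.75) + (0.25)·(0.25) + (0.25)·(0.25)) / 3 = 0.75/3 = 0.25
  S[X_1,X_2] = ((0.25)·(-0.25) + (-0.75)·(1.75) + (0.25)·(-3.25) + (0.25)·(1.75)) / 3 = -1.75/3 = -0.5833
  S[X_2,X_2] = ((-0.25)·(-0.25) + (1.75)·(1.75) + (-3.25)·(-3.25) + (1.75)·(1.75)) / 3 = 16.75/3 = 5.5833

S is symmetric (S[j,i] = S[i,j]). Assembling:

S = [[0.25, -0.5833],
 [-0.5833, 5.5833]]


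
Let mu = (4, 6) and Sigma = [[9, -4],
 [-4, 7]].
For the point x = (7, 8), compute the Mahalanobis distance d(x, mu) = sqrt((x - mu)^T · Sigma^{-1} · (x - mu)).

Step 1 — centre the observation: (x - mu) = (3, 2).

Step 2 — invert Sigma. det(Sigma) = 9·7 - (-4)² = 47.
  Sigma^{-1} = (1/det) · [[d, -b], [-b, a]] = [[0.1489, 0.0851],
 [0.0851, 0.1915]].

Step 3 — form the quadratic (x - mu)^T · Sigma^{-1} · (x - mu):
  Sigma^{-1} · (x - mu) = (0.617, 0.6383).
  (x - mu)^T · [Sigma^{-1} · (x - mu)] = (3)·(0.617) + (2)·(0.6383) = 3.1277.

Step 4 — take square root: d = √(3.1277) ≈ 1.7685.

d(x, mu) = √(3.1277) ≈ 1.7685


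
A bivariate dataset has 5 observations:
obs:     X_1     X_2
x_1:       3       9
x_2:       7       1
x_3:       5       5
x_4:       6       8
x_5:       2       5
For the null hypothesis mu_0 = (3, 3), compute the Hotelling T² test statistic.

Step 1 — sample mean vector:
  mean(X_1) = (3 + 7 + 5 + 6 + 2) / 5 = 23/5 = 4.6
  mean(X_2) = (9 + 1 + 5 + 8 + 5) / 5 = 28/5 = 5.6
  x̄ = (4.6, 5.6),  deviation x̄ - mu_0 = (4.6, 5.6) - (3, 3) = (1.6, 2.6).

Step 2 — sample covariance matrix, S[i,j] = (1/(n-1)) · Σ_k (x_{k,i} - mean_i) · (x_{k,j} - mean_j), divisor n-1 = 4:
  S[X_1,X_1] = ((-1.6)·(-1.6) + (2.4)·(2.4) + (0.4)·(0.4) + (1.4)·(1.4) + (-2.6)·(-2.6)) / 4 = 17.2/4 = 4.3
  S[X_1,X_2] = ((-1.6)·(3.4) + (2.4)·(-4.6) + (0.4)·(-0.6) + (1.4)·(2.4) + (-2.6)·(-0.6)) / 4 = -11.8/4 = -2.95
  S[X_2,X_2] = ((3.4)·(3.4) + (-4.6)·(-4.6) + (-0.6)·(-0.6) + (2.4)·(2.4) + (-0.6)·(-0.6)) / 4 = 39.2/4 = 9.8
  S = [[4.3, -2.95],
 [-2.95, 9.8]].

Step 3 — invert S. det(S) = 4.3·9.8 - (-2.95)² = 33.4375.
  S^{-1} = (1/det) · [[d, -b], [-b, a]] = [[0.2931, 0.0882],
 [0.0882, 0.1286]].

Step 4 — quadratic form (x̄ - mu_0)^T · S^{-1} · (x̄ - mu_0):
  S^{-1} · (x̄ - mu_0) = (0.6983, 0.4755),
  (x̄ - mu_0)^T · [...] = (1.6)·(0.6983) + (2.6)·(0.4755) = 2.3536.

Step 5 — scale by n: T² = 5 · 2.3536 = 11.7682.

T² ≈ 11.7682


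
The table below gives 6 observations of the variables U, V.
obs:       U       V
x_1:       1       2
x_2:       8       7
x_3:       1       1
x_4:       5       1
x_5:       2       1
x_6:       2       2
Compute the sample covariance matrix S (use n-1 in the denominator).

Step 1 — column means:
  mean(U) = (1 + 8 + 1 + 5 + 2 + 2) / 6 = 19/6 = 3.1667
  mean(V) = (2 + 7 + 1 + 1 + 1 + 2) / 6 = 14/6 = 2.3333

Step 2 — sample covariance S[i,j] = (1/(n-1)) · Σ_k (x_{k,i} - mean_i) · (x_{k,j} - mean_j), with n-1 = 5.
  S[U,U] = ((-2.1667)·(-2.1667) + (4.8333)·(4.8333) + (-2.1667)·(-2.1667) + (1.8333)·(1.8333) + (-1.1667)·(-1.1667) + (-1.1667)·(-1.1667)) / 5 = 38.8333/5 = 7.7667
  S[U,V] = ((-2.1667)·(-0.3333) + (4.8333)·(4.6667) + (-2.1667)·(-1.3333) + (1.8333)·(-1.3333) + (-1.1667)·(-1.3333) + (-1.1667)·(-0.3333)) / 5 = 25.6667/5 = 5.1333
  S[V,V] = ((-0.3333)·(-0.3333) + (4.6667)·(4.6667) + (-1.3333)·(-1.3333) + (-1.3333)·(-1.3333) + (-1.3333)·(-1.3333) + (-0.3333)·(-0.3333)) / 5 = 27.3333/5 = 5.4667

S is symmetric (S[j,i] = S[i,j]). Assembling:

S = [[7.7667, 5.1333],
 [5.1333, 5.4667]]
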